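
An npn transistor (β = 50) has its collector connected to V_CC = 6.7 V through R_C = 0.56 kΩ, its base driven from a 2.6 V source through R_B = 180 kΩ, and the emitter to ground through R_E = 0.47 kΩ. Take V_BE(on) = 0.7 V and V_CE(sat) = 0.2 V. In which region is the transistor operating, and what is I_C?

active; I_C ≈ 0.47 mA

Assume active. Base-emitter loop: I_B = (V_BB − V_BE)/(R_B + (β+1)R_E) = (2.6 − 0.7)/(180 + 51×0.47) = 0.00932 mA.
I_C = β·I_B = 50×0.00932 = 0.466 mA.
V_CE = V_CC − I_C·R_C − I_E·R_E = 6.7 − 0.466×0.56 − 0.475×0.47 = 6.22 V > V_CE(sat), so the active-region assumption holds.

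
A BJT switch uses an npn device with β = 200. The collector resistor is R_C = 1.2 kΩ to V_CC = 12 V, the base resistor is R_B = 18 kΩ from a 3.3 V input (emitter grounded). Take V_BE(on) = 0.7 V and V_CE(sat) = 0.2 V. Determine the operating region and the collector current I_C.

saturation; I_C ≈ 9.8 mA

Assume active: I_B = (3.3 − 0.7)/18 = 0.144 mA, giving I_C = β·I_B = 28.9 mA.
But then V_CE = 12 − 28.9×1.2 = -22.7 V < V_CE(sat) = 0.2 V — impossible in the active region.
So the transistor is saturated. With V_CE = 0.2 V, I_C = (V_CC − 0.2)/R_C = 11.8/1.2 = 9.83 mA.
Check: β·I_B = 28.9 mA > I_C = 9.83 mA, confirming saturation.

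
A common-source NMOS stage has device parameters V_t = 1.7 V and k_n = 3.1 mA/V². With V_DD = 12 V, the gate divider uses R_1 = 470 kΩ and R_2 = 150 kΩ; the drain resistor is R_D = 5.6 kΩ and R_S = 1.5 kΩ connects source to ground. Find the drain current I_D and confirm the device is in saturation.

V_G = V_DD·R_2/(R_1+R_2) = 12×150/620 = 2.9 V.
Assume saturation: I_D = (k_n/2)(V_GS − V_t)² with V_GS = V_G − I_D·R_S = 2.9 − 1.5·I_D.
Substituting gives 3.49·I_D² − 6.6·I_D + 2.24 = 0, with roots I_D = 0.445 or 1.45 mA.
The root I_D = 1.45 mA gives V_GS = 0.734 V ≤ V_t, so take I_D = 0.445 mA.
Then V_GS = 2.24 V and V_DS = V_DD − I_D(R_D+R_S) = 12 − 0.445×7.1 = 8.84 V.
Saturation requires V_DS ≥ V_GS − V_t = 0.536 V; 8.84 ≥ 0.536 ✓.

I_D ≈ 0.44 mA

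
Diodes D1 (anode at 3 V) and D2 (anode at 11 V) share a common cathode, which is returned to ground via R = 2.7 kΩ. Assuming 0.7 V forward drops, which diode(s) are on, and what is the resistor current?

Assume both conduct. Then node N would need to be at both 3−0.7 = 2.3 V and 11−0.7 = 10.3 V, which is impossible.
Assume only D2 conducts: V_N = 11 − 0.7 = 10.3 V, so I_R = 10.3/2.7 = 3.81 mA.
Check D1: its anode-to-cathode voltage is 3 − 10.3 = -7.3 V < 0.7 V, so it is off. The assumption is consistent.

Only D2 conducts; I_R ≈ 3.8 mA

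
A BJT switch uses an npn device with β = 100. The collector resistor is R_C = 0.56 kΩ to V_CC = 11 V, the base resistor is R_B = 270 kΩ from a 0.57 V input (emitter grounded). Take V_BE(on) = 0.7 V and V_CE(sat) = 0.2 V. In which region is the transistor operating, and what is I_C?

cutoff; I_C ≈ 0

V_BB = 0.57 V ≤ V_BE(on) = 0.7 V, so the base-emitter junction is not forward biased.
The transistor is in cutoff: I_B = I_C = 0.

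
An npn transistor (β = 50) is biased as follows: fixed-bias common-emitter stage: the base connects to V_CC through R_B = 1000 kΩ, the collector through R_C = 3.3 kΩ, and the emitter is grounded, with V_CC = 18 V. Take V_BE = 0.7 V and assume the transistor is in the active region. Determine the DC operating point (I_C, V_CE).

Base loop: V_CC = I_B·R_B + V_BE, so I_B = (18 − 0.7)/1000 kΩ = 0.0173 mA.
In the active region I_C = β·I_B = 50 × 0.0173 = 0.865 mA.
Collector loop: V_CE = V_CC − I_C·R_C = 18 − 0.865×3.3 = 15.1 V.
Since V_CE = 15.1 V > V_CE(sat) ≈ 0.2 V, the transistor is in the active region as assumed.

I_C ≈ 0.86 mA, V_CE ≈ 15 V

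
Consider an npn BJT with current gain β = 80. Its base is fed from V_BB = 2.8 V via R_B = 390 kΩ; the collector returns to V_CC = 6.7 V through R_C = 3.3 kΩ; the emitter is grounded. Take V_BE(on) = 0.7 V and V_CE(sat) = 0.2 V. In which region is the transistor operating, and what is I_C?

active; I_C ≈ 0.43 mA

Assume active. Base-emitter loop: I_B = (V_BB − V_BE)/R_B = (2.8 − 0.7)/390 = 0.00538 mA.
I_C = β·I_B = 80×0.00538 = 0.431 mA.
V_CE = V_CC − I_C·R_C = 6.7 − 0.431×3.3 = 5.28 V > V_CE(sat), so the active-region assumption holds.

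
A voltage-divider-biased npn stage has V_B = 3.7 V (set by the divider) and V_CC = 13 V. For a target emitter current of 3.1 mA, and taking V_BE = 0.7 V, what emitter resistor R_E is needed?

R_E ≈ 0.97 kΩ

V_E = V_B − V_BE = 3.7 − 0.7 = 3 V.
R_E = V_E / I_E = 3 / 3.1 = 0.968 kΩ.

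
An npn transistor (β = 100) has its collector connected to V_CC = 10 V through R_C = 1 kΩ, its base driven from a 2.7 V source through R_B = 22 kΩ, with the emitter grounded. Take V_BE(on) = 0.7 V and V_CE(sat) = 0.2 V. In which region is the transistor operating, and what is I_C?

Assume active. Base-emitter loop: I_B = (V_BB − V_BE)/R_B = (2.7 − 0.7)/22 = 0.0909 mA.
I_C = β·I_B = 100×0.0909 = 9.09 mA.
V_CE = V_CC − I_C·R_C = 10 − 9.09×1 = 0.909 V > V_CE(sat), so the active-region assumption holds.

active; I_C ≈ 9.1 mA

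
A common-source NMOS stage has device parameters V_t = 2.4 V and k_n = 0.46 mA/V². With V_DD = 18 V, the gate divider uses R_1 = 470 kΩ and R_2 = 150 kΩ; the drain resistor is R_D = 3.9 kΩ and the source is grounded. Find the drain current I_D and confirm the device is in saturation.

V_G = V_DD·R_2/(R_1+R_2) = 18×150/620 = 4.35 V. With the source grounded, V_GS = V_G = 4.35 V.
Assume saturation: I_D = (k_n/2)(V_GS − V_t)² = (0.46/2)×(4.35 − 2.4)² = 0.23×1.95² = 0.879 mA.
V_DS = V_DD − I_D·R_D = 18 − 0.879×3.9 = 14.6 V.
Saturation requires V_DS ≥ V_GS − V_t = 1.95 V; 14.6 ≥ 1.95 ✓.

I_D ≈ 0.88 mA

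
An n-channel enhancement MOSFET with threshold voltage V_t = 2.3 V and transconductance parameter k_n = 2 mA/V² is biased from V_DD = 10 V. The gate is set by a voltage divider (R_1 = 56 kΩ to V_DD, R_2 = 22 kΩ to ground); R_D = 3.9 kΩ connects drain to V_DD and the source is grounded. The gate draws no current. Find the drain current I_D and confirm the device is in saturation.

I_D ≈ 0.27 mA

V_G = V_DD·R_2/(R_1+R_2) = 10×22/78 = 2.82 V. With the source grounded, V_GS = V_G = 2.82 V.
Assume saturation: I_D = (k_n/2)(V_GS − V_t)² = (2/2)×(2.82 − 2.3)² = 1×0.521² = 0.271 mA.
V_DS = V_DD − I_D·R_D = 10 − 0.271×3.9 = 8.94 V.
Saturation requires V_DS ≥ V_GS − V_t = 0.521 V; 8.94 ≥ 0.521 ✓.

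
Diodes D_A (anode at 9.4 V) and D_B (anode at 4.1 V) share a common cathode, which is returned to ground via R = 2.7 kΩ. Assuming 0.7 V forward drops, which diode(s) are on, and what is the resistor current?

Assume both conduct. Then node N would need to be at both 9.4−0.7 = 8.7 V and 4.1−0.7 = 3.4 V, which is impossible.
Assume only D_A conducts: V_N = 9.4 − 0.7 = 8.7 V, so I_R = 8.7/2.7 = 3.22 mA.
Check D_B: its anode-to-cathode voltage is 4.1 − 8.7 = -4.6 V < 0.7 V, so it is off. The assumption is consistent.

Only D_A conducts; I_R ≈ 3.2 mA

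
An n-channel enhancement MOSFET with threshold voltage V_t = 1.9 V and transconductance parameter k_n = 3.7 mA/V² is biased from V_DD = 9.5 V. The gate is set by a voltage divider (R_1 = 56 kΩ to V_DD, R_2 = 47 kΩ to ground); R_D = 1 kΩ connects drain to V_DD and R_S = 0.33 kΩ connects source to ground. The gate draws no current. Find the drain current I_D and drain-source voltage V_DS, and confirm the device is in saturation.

V_G = V_DD·R_2/(R_1+R_2) = 9.5×47/103 = 4.33 V.
Assume saturation: I_D = (k_n/2)(V_GS − V_t)² with V_GS = V_G − I_D·R_S = 4.33 − 0.33·I_D.
Substituting gives 0.201·I_D² − 3.97·I_D + 11 = 0, with roots I_D = 3.32 or 16.4 mA.
The root I_D = 16.4 mA gives V_GS = -1.08 V ≤ V_t, so take I_D = 3.32 mA.
Then V_GS = 3.24 V and V_DS = V_DD − I_D(R_D+R_S) = 9.5 − 3.32×1.33 = 5.09 V.
Saturation requires V_DS ≥ V_GS − V_t = 1.34 V; 5.09 ≥ 1.34 ✓.

I_D ≈ 3.3 mA, V_DS ≈ 5.1 V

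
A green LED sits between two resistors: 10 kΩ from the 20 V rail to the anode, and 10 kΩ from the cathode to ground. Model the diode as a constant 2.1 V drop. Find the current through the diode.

I ≈ 0.89 mA

The two resistors are in series with the diode, so KVL gives 20 = I·10 + 2.1 + I·10.
I = (20 − 2.1) / (10 + 10) kΩ = 17.9 / 20 = 0.895 mA.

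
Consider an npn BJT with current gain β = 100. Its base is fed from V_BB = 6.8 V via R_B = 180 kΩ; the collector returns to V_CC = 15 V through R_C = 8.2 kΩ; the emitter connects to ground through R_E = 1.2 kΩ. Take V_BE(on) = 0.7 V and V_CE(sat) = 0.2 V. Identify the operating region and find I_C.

saturation; I_C ≈ 1.6 mA

Assume active: I_B = (6.8 − 0.7)/(180 + 101×1.2) = 0.0203 mA, I_C = β·I_B = 2.03 mA.
Then V_CE = 15 − 2.03×8.2 − 2.05×1.2 = -4.06 V < 0.2 V — the active assumption fails.
Re-solve with V_CE = 0.2 V. KCL at the emitter: V_E/R_E = (V_BB−0.7−V_E)/R_B + (V_CC−0.2−V_E)/R_C, giving V_E = 1.91 V.
I_C = (V_CC − 0.2 − V_E)/R_C = (14.8 − 1.91)/8.2 = 1.57 mA.
Check: I_B = (6.1 − 1.91)/180 = 0.0233 mA, and β·I_B = 2.33 mA > I_C, confirming saturation.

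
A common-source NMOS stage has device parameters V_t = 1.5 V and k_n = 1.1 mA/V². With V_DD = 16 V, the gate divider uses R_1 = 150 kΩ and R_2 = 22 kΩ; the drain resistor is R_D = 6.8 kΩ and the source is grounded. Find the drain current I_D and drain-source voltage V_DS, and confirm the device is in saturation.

I_D ≈ 0.16 mA, V_DS ≈ 15 V

V_G = V_DD·R_2/(R_1+R_2) = 16×22/172 = 2.05 V. With the source grounded, V_GS = V_G = 2.05 V.
Assume saturation: I_D = (k_n/2)(V_GS − V_t)² = (1.1/2)×(2.05 − 1.5)² = 0.55×0.547² = 0.164 mA.
V_DS = V_DD − I_D·R_D = 16 − 0.164×6.8 = 14.9 V.
Saturation requires V_DS ≥ V_GS − V_t = 0.547 V; 14.9 ≥ 0.547 ✓.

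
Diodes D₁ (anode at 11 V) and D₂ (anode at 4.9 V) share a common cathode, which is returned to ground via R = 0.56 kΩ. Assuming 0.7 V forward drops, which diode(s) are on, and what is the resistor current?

Assume both conduct. Then node N would need to be at both 11−0.7 = 10.3 V and 4.9−0.7 = 4.2 V, which is impossible.
Assume only D₁ conducts: V_N = 11 − 0.7 = 10.3 V, so I_R = 10.3/0.56 = 18.4 mA.
Check D₂: its anode-to-cathode voltage is 4.9 − 10.3 = -5.4 V < 0.7 V, so it is off. The assumption is consistent.

Only D₁ conducts; I_R ≈ 18 mA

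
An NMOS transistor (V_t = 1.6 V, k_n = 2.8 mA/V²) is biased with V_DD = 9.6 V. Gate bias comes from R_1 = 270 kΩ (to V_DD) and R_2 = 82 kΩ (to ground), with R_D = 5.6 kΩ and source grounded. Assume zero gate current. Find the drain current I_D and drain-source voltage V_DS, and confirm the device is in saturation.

I_D ≈ 0.57 mA, V_DS ≈ 6.4 V

V_G = V_DD·R_2/(R_1+R_2) = 9.6×82/352 = 2.24 V. With the source grounded, V_GS = V_G = 2.24 V.
Assume saturation: I_D = (k_n/2)(V_GS − V_t)² = (2.8/2)×(2.24 − 1.6)² = 1.4×0.636² = 0.567 mA.
V_DS = V_DD − I_D·R_D = 9.6 − 0.567×5.6 = 6.43 V.
Saturation requires V_DS ≥ V_GS − V_t = 0.636 V; 6.43 ≥ 0.636 ✓.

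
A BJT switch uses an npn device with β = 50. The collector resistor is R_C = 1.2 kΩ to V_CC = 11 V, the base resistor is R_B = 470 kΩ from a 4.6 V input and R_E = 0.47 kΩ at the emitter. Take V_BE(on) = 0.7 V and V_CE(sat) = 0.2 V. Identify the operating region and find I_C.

active; I_C ≈ 0.39 mA

Assume active. Base-emitter loop: I_B = (V_BB − V_BE)/(R_B + (β+1)R_E) = (4.6 − 0.7)/(470 + 51×0.47) = 0.0079 mA.
I_C = β·I_B = 50×0.0079 = 0.395 mA.
V_CE = V_CC − I_C·R_C − I_E·R_E = 11 − 0.395×1.2 − 0.403×0.47 = 10.3 V > V_CE(sat), so the active-region assumption holds.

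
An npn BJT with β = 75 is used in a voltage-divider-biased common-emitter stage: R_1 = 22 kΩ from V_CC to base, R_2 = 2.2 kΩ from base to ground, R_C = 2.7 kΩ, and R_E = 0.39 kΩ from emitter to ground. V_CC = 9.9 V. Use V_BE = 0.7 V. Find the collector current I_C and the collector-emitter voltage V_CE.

Thevenize the base divider: V_Th = V_CC·R_2/(R_1+R_2) = 9.9×2.2/24.2 = 0.9 V, R_Th = R_1‖R_2 = 2 kΩ.
Base-emitter loop: V_Th = I_B·R_Th + V_BE + (β+1)I_B·R_E, so I_B = (0.9 − 0.7) / (2 + 76×0.39) = 0.00632 mA.
I_C = β·I_B = 75×0.00632 = 0.474 mA, and I_E = (β+1)I_B = 0.48 mA.
V_CE = V_CC − I_C·R_C − I_E·R_E = 9.9 − 0.474×2.7 − 0.48×0.39 = 8.43 V.
V_CE = 8.43 V > 0.2 V confirms active-region operation.

I_C ≈ 0.47 mA, V_CE ≈ 8.4 V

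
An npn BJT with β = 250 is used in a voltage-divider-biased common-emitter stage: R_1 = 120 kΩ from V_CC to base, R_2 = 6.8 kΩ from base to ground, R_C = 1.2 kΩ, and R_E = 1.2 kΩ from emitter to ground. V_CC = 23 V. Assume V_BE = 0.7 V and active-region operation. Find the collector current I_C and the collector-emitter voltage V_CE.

I_C ≈ 0.43 mA, V_CE ≈ 22 V

Thevenize the base divider: V_Th = V_CC·R_2/(R_1+R_2) = 23×6.8/127 = 1.23 V, R_Th = R_1‖R_2 = 6.44 kΩ.
Base-emitter loop: V_Th = I_B·R_Th + V_BE + (β+1)I_B·R_E, so I_B = (1.23 − 0.7) / (6.44 + 251×1.2) = 0.00173 mA.
I_C = β·I_B = 250×0.00173 = 0.433 mA, and I_E = (β+1)I_B = 0.435 mA.
V_CE = V_CC − I_C·R_C − I_E·R_E = 23 − 0.433×1.2 − 0.435×1.2 = 22 V.
V_CE = 22 V > 0.2 V confirms active-region operation.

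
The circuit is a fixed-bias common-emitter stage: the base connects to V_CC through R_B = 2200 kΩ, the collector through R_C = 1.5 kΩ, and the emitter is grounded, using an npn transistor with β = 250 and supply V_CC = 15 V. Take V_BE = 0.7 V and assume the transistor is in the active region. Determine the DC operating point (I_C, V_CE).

I_C ≈ 1.6 mA, V_CE ≈ 13 V

Base loop: V_CC = I_B·R_B + V_BE, so I_B = (15 − 0.7)/2200 kΩ = 0.0065 mA.
In the active region I_C = β·I_B = 250 × 0.0065 = 1.63 mA.
Collector loop: V_CE = V_CC − I_C·R_C = 15 − 1.63×1.5 = 12.6 V.
Since V_CE = 12.6 V > V_CE(sat) ≈ 0.2 V, the transistor is in the active region as assumed.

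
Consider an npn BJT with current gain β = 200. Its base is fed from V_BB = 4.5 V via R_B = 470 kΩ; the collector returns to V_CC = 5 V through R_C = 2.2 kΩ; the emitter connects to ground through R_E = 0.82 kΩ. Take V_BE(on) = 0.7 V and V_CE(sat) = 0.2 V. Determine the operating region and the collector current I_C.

Assume active. Base-emitter loop: I_B = (V_BB − V_BE)/(R_B + (β+1)R_E) = (4.5 − 0.7)/(470 + 201×0.82) = 0.00599 mA.
I_C = β·I_B = 200×0.00599 = 1.2 mA.
V_CE = V_CC − I_C·R_C − I_E·R_E = 5 − 1.2×2.2 − 1.2×0.82 = 1.38 V > V_CE(sat), so the active-region assumption holds.

active; I_C ≈ 1.2 mA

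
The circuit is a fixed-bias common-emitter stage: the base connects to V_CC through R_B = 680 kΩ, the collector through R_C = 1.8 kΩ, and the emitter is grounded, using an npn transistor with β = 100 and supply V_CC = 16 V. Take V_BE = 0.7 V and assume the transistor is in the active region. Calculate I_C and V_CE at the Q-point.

Base loop: V_CC = I_B·R_B + V_BE, so I_B = (16 − 0.7)/680 kΩ = 0.0225 mA.
In the active region I_C = β·I_B = 100 × 0.0225 = 2.25 mA.
Collector loop: V_CE = V_CC − I_C·R_C = 16 − 2.25×1.8 = 11.9 V.
Since V_CE = 11.9 V > V_CE(sat) ≈ 0.2 V, the transistor is in the active region as assumed.

I_C ≈ 2.3 mA, V_CE ≈ 12 V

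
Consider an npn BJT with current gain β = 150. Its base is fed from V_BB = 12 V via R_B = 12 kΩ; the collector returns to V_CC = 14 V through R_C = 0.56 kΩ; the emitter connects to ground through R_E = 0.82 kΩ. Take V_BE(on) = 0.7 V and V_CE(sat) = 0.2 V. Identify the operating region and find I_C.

Assume active: I_B = (12 − 0.7)/(12 + 151×0.82) = 0.0832 mA, I_C = β·I_B = 12.5 mA.
Then V_CE = 14 − 12.5×0.56 − 12.6×0.82 = -3.29 V < 0.2 V — the active assumption fails.
Re-solve with V_CE = 0.2 V. KCL at the emitter: V_E/R_E = (V_BB−0.7−V_E)/R_B + (V_CC−0.2−V_E)/R_C, giving V_E = 8.28 V.
I_C = (V_CC − 0.2 − V_E)/R_C = (13.8 − 8.28)/0.56 = 9.85 mA.
Check: I_B = (11.3 − 8.28)/12 = 0.251 mA, and β·I_B = 37.7 mA > I_C, confirming saturation.

saturation; I_C ≈ 9.9 mA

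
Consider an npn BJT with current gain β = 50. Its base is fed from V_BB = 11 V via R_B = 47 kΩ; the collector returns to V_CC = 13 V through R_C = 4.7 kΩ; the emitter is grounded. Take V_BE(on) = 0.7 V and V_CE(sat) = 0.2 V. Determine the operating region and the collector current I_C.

Assume active: I_B = (11 − 0.7)/47 = 0.219 mA, giving I_C = β·I_B = 11 mA.
But then V_CE = 13 − 11×4.7 = -38.5 V < V_CE(sat) = 0.2 V — impossible in the active region.
So the transistor is saturated. With V_CE = 0.2 V, I_C = (V_CC − 0.2)/R_C = 12.8/4.7 = 2.72 mA.
Check: β·I_B = 11 mA > I_C = 2.72 mA, confirming saturation.

saturation; I_C ≈ 2.7 mA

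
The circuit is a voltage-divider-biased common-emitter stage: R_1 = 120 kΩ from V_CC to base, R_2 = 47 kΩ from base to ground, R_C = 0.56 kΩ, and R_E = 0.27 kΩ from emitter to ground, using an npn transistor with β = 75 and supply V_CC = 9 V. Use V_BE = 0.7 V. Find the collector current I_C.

I_C ≈ 2.5 mA

Thevenize the base divider: V_Th = V_CC·R_2/(R_1+R_2) = 9×47/167 = 2.53 V, R_Th = R_1‖R_2 = 33.8 kΩ.
Base-emitter loop: V_Th = I_B·R_Th + V_BE + (β+1)I_B·R_E, so I_B = (2.53 − 0.7) / (33.8 + 76×0.27) = 0.0338 mA.
I_C = β·I_B = 75×0.0338 = 2.53 mA, and I_E = (β+1)I_B = 2.57 mA.
V_CE = V_CC − I_C·R_C − I_E·R_E = 9 − 2.53×0.56 − 2.57×0.27 = 6.89 V.
V_CE = 6.89 V > 0.2 V confirms active-region operation.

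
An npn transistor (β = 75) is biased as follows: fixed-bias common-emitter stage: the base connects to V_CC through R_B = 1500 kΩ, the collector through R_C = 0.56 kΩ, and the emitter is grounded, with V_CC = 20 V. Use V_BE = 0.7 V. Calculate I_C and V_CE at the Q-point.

Base loop: V_CC = I_B·R_B + V_BE, so I_B = (20 − 0.7)/1500 kΩ = 0.0129 mA.
In the active region I_C = β·I_B = 75 × 0.0129 = 0.965 mA.
Collector loop: V_CE = V_CC − I_C·R_C = 20 − 0.965×0.56 = 19.5 V.
Since V_CE = 19.5 V > V_CE(sat) ≈ 0.2 V, the transistor is in the active region as assumed.

I_C ≈ 0.96 mA, V_CE ≈ 19 V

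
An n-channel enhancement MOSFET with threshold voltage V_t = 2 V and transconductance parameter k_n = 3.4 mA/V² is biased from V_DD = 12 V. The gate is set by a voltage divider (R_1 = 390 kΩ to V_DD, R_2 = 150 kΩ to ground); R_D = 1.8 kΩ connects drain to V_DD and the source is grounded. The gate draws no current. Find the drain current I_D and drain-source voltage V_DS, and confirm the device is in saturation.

I_D ≈ 3 mA, V_DS ≈ 6.6 V

V_G = V_DD·R_2/(R_1+R_2) = 12×150/540 = 3.33 V. With the source grounded, V_GS = V_G = 3.33 V.
Assume saturation: I_D = (k_n/2)(V_GS − V_t)² = (3.4/2)×(3.33 − 2)² = 1.7×1.33² = 3.02 mA.
V_DS = V_DD − I_D·R_D = 12 − 3.02×1.8 = 6.56 V.
Saturation requires V_DS ≥ V_GS − V_t = 1.33 V; 6.56 ≥ 1.33 ✓.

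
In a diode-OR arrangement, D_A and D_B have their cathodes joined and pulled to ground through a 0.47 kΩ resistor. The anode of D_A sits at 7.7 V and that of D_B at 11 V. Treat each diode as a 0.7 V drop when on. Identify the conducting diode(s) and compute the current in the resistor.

Assume both conduct. Then node N would need to be at both 7.7−0.7 = 7 V and 11−0.7 = 10.3 V, which is impossible.
Assume only D_B conducts: V_N = 11 − 0.7 = 10.3 V, so I_R = 10.3/0.47 = 21.9 mA.
Check D_A: its anode-to-cathode voltage is 7.7 − 10.3 = -2.6 V < 0.7 V, so it is off. The assumption is consistent.

Only D_B conducts; I_R ≈ 22 mA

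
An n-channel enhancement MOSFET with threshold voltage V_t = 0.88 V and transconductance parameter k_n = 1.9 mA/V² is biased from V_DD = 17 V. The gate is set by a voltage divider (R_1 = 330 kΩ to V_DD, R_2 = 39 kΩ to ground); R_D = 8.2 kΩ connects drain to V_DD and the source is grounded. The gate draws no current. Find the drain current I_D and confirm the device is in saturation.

V_G = V_DD·R_2/(R_1+R_2) = 17×39/369 = 1.8 V. With the source grounded, V_GS = V_G = 1.8 V.
Assume saturation: I_D = (k_n/2)(V_GS − V_t)² = (1.9/2)×(1.8 − 0.88)² = 0.95×0.917² = 0.798 mA.
V_DS = V_DD − I_D·R_D = 17 − 0.798×8.2 = 10.5 V.
Saturation requires V_DS ≥ V_GS − V_t = 0.917 V; 10.5 ≥ 0.917 ✓.

I_D ≈ 0.8 mA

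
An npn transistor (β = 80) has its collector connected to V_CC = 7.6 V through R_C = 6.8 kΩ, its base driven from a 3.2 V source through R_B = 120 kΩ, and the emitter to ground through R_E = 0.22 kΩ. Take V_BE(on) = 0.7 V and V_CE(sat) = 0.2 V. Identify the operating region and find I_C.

saturation; I_C ≈ 1.1 mA

Assume active: I_B = (3.2 − 0.7)/(120 + 81×0.22) = 0.0181 mA, I_C = β·I_B = 1.45 mA.
Then V_CE = 7.6 − 1.45×6.8 − 1.47×0.22 = -2.59 V < 0.2 V — the active assumption fails.
Re-solve with V_CE = 0.2 V. KCL at the emitter: V_E/R_E = (V_BB−0.7−V_E)/R_B + (V_CC−0.2−V_E)/R_C, giving V_E = 0.236 V.
I_C = (V_CC − 0.2 − V_E)/R_C = (7.4 − 0.236)/6.8 = 1.05 mA.
Check: I_B = (2.5 − 0.236)/120 = 0.0189 mA, and β·I_B = 1.51 mA > I_C, confirming saturation.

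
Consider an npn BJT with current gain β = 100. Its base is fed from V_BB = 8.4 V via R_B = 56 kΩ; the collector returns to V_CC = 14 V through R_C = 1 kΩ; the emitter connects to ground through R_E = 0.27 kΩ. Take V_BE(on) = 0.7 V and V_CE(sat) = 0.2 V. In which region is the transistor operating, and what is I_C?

Assume active. Base-emitter loop: I_B = (V_BB − V_BE)/(R_B + (β+1)R_E) = (8.4 − 0.7)/(56 + 101×0.27) = 0.0925 mA.
I_C = β·I_B = 100×0.0925 = 9.25 mA.
V_CE = V_CC − I_C·R_C − I_E·R_E = 14 − 9.25×1 − 9.34×0.27 = 2.23 V > V_CE(sat), so the active-region assumption holds.

active; I_C ≈ 9.2 mA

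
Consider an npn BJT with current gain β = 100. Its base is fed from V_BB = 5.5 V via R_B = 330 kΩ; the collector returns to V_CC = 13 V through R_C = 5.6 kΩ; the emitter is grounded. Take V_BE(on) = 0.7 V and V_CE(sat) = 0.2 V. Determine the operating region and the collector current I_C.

Assume active. Base-emitter loop: I_B = (V_BB − V_BE)/R_B = (5.5 − 0.7)/330 = 0.0145 mA.
I_C = β·I_B = 100×0.0145 = 1.45 mA.
V_CE = V_CC − I_C·R_C = 13 − 1.45×5.6 = 4.85 V > V_CE(sat), so the active-region assumption holds.

active; I_C ≈ 1.5 mA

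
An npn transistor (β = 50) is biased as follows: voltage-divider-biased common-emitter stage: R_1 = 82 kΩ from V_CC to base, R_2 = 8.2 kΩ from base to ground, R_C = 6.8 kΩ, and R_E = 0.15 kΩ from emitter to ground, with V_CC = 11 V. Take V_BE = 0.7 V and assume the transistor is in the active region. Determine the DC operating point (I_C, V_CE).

I_C ≈ 0.99 mA, V_CE ≈ 4.1 V

Thevenize the base divider: V_Th = V_CC·R_2/(R_1+R_2) = 11×8.2/90.2 = 1 V, R_Th = R_1‖R_2 = 7.45 kΩ.
Base-emitter loop: V_Th = I_B·R_Th + V_BE + (β+1)I_B·R_E, so I_B = (1 − 0.7) / (7.45 + 51×0.15) = 0.0199 mA.
I_C = β·I_B = 50×0.0199 = 0.993 mA, and I_E = (β+1)I_B = 1.01 mA.
V_CE = V_CC − I_C·R_C − I_E·R_E = 11 − 0.993×6.8 − 1.01×0.15 = 4.1 V.
V_CE = 4.1 V > 0.2 V confirms active-region operation.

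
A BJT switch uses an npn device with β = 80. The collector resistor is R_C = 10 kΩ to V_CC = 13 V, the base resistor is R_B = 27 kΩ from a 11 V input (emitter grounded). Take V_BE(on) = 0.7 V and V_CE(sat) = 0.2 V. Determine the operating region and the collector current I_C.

saturation; I_C ≈ 1.3 mA

Assume active: I_B = (11 − 0.7)/27 = 0.381 mA, giving I_C = β·I_B = 30.5 mA.
But then V_CE = 13 − 30.5×10 = -292 V < V_CE(sat) = 0.2 V — impossible in the active region.
So the transistor is saturated. With V_CE = 0.2 V, I_C = (V_CC − 0.2)/R_C = 12.8/10 = 1.28 mA.
Check: β·I_B = 30.5 mA > I_C = 1.28 mA, confirming saturation.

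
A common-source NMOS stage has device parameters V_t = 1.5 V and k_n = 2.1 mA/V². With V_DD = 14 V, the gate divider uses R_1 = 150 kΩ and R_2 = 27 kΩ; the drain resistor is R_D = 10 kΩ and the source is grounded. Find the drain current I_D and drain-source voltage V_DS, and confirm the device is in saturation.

V_G = V_DD·R_2/(R_1+R_2) = 14×27/177 = 2.14 V. With the source grounded, V_GS = V_G = 2.14 V.
Assume saturation: I_D = (k_n/2)(V_GS − V_t)² = (2.1/2)×(2.14 − 1.5)² = 1.05×0.636² = 0.424 mA.
V_DS = V_DD − I_D·R_D = 14 − 0.424×10 = 9.76 V.
Saturation requires V_DS ≥ V_GS − V_t = 0.636 V; 9.76 ≥ 0.636 ✓.

I_D ≈ 0.42 mA, V_DS ≈ 9.8 V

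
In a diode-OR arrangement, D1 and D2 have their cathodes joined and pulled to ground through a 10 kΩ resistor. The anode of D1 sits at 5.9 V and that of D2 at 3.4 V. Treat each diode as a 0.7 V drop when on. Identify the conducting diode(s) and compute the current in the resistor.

Assume both conduct. Then node N would need to be at both 5.9−0.7 = 5.2 V and 3.4−0.7 = 2.7 V, which is impossible.
Assume only D1 conducts: V_N = 5.9 − 0.7 = 5.2 V, so I_R = 5.2/10 = 0.52 mA.
Check D2: its anode-to-cathode voltage is 3.4 − 5.2 = -1.8 V < 0.7 V, so it is off. The assumption is consistent.

Only D1 conducts; I_R ≈ 0.52 mA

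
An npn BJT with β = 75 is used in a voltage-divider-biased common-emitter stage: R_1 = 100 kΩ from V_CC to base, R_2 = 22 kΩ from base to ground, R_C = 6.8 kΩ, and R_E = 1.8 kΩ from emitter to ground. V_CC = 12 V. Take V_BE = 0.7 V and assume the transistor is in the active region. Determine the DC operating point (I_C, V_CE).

I_C ≈ 0.71 mA, V_CE ≈ 5.9 V

Thevenize the base divider: V_Th = V_CC·R_2/(R_1+R_2) = 12×22/122 = 2.16 V, R_Th = R_1‖R_2 = 18 kΩ.
Base-emitter loop: V_Th = I_B·R_Th + V_BE + (β+1)I_B·R_E, so I_B = (2.16 − 0.7) / (18 + 76×1.8) = 0.00945 mA.
I_C = β·I_B = 75×0.00945 = 0.709 mA, and I_E = (β+1)I_B = 0.719 mA.
V_CE = V_CC − I_C·R_C − I_E·R_E = 12 − 0.709×6.8 − 0.719×1.8 = 5.88 V.
V_CE = 5.88 V > 0.2 V confirms active-region operation.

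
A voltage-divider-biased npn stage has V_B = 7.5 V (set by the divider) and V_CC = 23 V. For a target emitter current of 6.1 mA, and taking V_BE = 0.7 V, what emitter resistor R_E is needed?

R_E ≈ 1.1 kΩ

V_E = V_B − V_BE = 7.5 − 0.7 = 6.8 V.
R_E = V_E / I_E = 6.8 / 6.1 = 1.11 kΩ.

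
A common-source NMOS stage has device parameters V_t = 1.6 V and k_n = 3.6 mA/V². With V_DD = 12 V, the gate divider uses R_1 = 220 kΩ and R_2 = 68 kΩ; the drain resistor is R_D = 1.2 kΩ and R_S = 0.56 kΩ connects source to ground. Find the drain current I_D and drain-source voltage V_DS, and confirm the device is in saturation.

I_D ≈ 0.92 mA, V_DS ≈ 10 V

V_G = V_DD·R_2/(R_1+R_2) = 12×68/288 = 2.83 V.
Assume saturation: I_D = (k_n/2)(V_GS − V_t)² with V_GS = V_G − I_D·R_S = 2.83 − 0.56·I_D.
Substituting gives 0.564·I_D² − 3.49·I_D + 2.74 = 0, with roots I_D = 0.923 or 5.25 mA.
The root I_D = 5.25 mA gives V_GS = -0.108 V ≤ V_t, so take I_D = 0.923 mA.
Then V_GS = 2.32 V and V_DS = V_DD − I_D(R_D+R_S) = 12 − 0.923×1.76 = 10.4 V.
Saturation requires V_DS ≥ V_GS − V_t = 0.716 V; 10.4 ≥ 0.716 ✓.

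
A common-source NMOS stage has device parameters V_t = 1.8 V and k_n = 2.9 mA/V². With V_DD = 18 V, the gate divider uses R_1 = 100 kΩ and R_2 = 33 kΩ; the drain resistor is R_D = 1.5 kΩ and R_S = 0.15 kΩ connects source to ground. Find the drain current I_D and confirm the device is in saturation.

I_D ≈ 5.2 mA

V_G = V_DD·R_2/(R_1+R_2) = 18×33/133 = 4.47 V.
Assume saturation: I_D = (k_n/2)(V_GS − V_t)² with V_GS = V_G − I_D·R_S = 4.47 − 0.15·I_D.
Substituting gives 0.0326·I_D² − 2.16·I_D + 10.3 = 0, with roots I_D = 5.18 or 61 mA.
The root I_D = 61 mA gives V_GS = -4.69 V ≤ V_t, so take I_D = 5.18 mA.
Then V_GS = 3.69 V and V_DS = V_DD − I_D(R_D+R_S) = 18 − 5.18×1.65 = 9.46 V.
Saturation requires V_DS ≥ V_GS − V_t = 1.89 V; 9.46 ≥ 1.89 ✓.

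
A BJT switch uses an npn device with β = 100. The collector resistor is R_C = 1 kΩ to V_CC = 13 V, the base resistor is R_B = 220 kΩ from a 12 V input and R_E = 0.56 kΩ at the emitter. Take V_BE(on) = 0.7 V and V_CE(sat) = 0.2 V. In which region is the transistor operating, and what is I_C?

active; I_C ≈ 4.1 mA

Assume active. Base-emitter loop: I_B = (V_BB − V_BE)/(R_B + (β+1)R_E) = (12 − 0.7)/(220 + 101×0.56) = 0.0409 mA.
I_C = β·I_B = 100×0.0409 = 4.09 mA.
V_CE = V_CC − I_C·R_C − I_E·R_E = 13 − 4.09×1 − 4.13×0.56 = 6.6 V > V_CE(sat), so the active-region assumption holds.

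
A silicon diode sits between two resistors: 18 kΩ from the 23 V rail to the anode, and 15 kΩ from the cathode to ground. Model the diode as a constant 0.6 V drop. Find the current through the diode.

I ≈ 0.68 mA

The two resistors are in series with the diode, so KVL gives 23 = I·18 + 0.6 + I·15.
I = (23 − 0.6) / (18 + 15) kΩ = 22.4 / 33 = 0.679 mA.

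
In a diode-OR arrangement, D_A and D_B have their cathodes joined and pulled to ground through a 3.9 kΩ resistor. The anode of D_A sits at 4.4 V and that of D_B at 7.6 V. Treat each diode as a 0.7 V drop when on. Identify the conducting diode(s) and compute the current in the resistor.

Assume both conduct. Then node N would need to be at both 4.4−0.7 = 3.7 V and 7.6−0.7 = 6.9 V, which is impossible.
Assume only D_B conducts: V_N = 7.6 − 0.7 = 6.9 V, so I_R = 6.9/3.9 = 1.77 mA.
Check D_A: its anode-to-cathode voltage is 4.4 − 6.9 = -2.5 V < 0.7 V, so it is off. The assumption is consistent.

Only D_B conducts; I_R ≈ 1.8 mA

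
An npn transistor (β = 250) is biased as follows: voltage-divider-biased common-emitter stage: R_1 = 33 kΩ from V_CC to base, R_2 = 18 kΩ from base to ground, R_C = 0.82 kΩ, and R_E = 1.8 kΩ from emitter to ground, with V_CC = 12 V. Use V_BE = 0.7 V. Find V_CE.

V_CE ≈ 7 V

Thevenize the base divider: V_Th = V_CC·R_2/(R_1+R_2) = 12×18/51 = 4.24 V, R_Th = R_1‖R_2 = 11.6 kΩ.
Base-emitter loop: V_Th = I_B·R_Th + V_BE + (β+1)I_B·R_E, so I_B = (4.24 − 0.7) / (11.6 + 251×1.8) = 0.00763 mA.
I_C = β·I_B = 250×0.00763 = 1.91 mA, and I_E = (β+1)I_B = 1.91 mA.
V_CE = V_CC − I_C·R_C − I_E·R_E = 12 − 1.91×0.82 − 1.91×1.8 = 6.99 V.
V_CE = 6.99 V > 0.2 V confirms active-region operation.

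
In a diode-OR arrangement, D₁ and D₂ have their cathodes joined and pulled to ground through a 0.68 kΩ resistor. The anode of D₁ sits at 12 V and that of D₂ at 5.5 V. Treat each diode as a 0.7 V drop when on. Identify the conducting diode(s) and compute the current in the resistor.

Assume both conduct. Then node N would need to be at both 12−0.7 = 11.3 V and 5.5−0.7 = 4.8 V, which is impossible.
Assume only D₁ conducts: V_N = 12 − 0.7 = 11.3 V, so I_R = 11.3/0.68 = 16.6 mA.
Check D₂: its anode-to-cathode voltage is 5.5 − 11.3 = -5.8 V < 0.7 V, so it is off. The assumption is consistent.

Only D₁ conducts; I_R ≈ 17 mA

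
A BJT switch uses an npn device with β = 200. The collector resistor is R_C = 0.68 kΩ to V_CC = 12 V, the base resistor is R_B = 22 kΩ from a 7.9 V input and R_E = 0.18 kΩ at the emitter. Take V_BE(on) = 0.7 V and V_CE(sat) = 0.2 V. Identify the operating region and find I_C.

Assume active: I_B = (7.9 − 0.7)/(22 + 201×0.18) = 0.124 mA, I_C = β·I_B = 24.8 mA.
Then V_CE = 12 − 24.8×0.68 − 24.9×0.18 = -9.31 V < 0.2 V — the active assumption fails.
Re-solve with V_CE = 0.2 V. KCL at the emitter: V_E/R_E = (V_BB−0.7−V_E)/R_B + (V_CC−0.2−V_E)/R_C, giving V_E = 2.5 V.
I_C = (V_CC − 0.2 − V_E)/R_C = (11.8 − 2.5)/0.68 = 13.7 mA.
Check: I_B = (7.2 − 2.5)/22 = 0.214 mA, and β·I_B = 42.7 mA > I_C, confirming saturation.

saturation; I_C ≈ 14 mA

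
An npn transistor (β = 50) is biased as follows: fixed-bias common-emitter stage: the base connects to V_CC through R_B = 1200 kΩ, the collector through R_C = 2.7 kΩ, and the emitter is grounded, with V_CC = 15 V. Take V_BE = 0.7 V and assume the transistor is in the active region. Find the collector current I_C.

Base loop: V_CC = I_B·R_B + V_BE, so I_B = (15 − 0.7)/1200 kΩ = 0.0119 mA.
In the active region I_C = β·I_B = 50 × 0.0119 = 0.596 mA.
Collector loop: V_CE = V_CC − I_C·R_C = 15 − 0.596×2.7 = 13.4 V.
Since V_CE = 13.4 V > V_CE(sat) ≈ 0.2 V, the transistor is in the active region as assumed.

I_C ≈ 0.6 mA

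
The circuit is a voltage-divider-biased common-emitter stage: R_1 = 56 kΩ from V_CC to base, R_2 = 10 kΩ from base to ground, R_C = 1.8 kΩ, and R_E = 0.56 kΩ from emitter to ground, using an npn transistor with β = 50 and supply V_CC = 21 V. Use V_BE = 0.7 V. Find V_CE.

Thevenize the base divider: V_Th = V_CC·R_2/(R_1+R_2) = 21×10/66 = 3.18 V, R_Th = R_1‖R_2 = 8.48 kΩ.
Base-emitter loop: V_Th = I_B·R_Th + V_BE + (β+1)I_B·R_E, so I_B = (3.18 − 0.7) / (8.48 + 51×0.56) = 0.067 mA.
I_C = β·I_B = 50×0.067 = 3.35 mA, and I_E = (β+1)I_B = 3.42 mA.
V_CE = V_CC − I_C·R_C − I_E·R_E = 21 − 3.35×1.8 − 3.42×0.56 = 13.1 V.
V_CE = 13.1 V > 0.2 V confirms active-region operation.

V_CE ≈ 13 V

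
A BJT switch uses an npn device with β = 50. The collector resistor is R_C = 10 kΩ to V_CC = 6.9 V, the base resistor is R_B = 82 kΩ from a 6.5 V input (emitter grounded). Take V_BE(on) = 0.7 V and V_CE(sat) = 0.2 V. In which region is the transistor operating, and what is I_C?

saturation; I_C ≈ 0.67 mA

Assume active: I_B = (6.5 − 0.7)/82 = 0.0707 mA, giving I_C = β·I_B = 3.54 mA.
But then V_CE = 6.9 − 3.54×10 = -28.5 V < V_CE(sat) = 0.2 V — impossible in the active region.
So the transistor is saturated. With V_CE = 0.2 V, I_C = (V_CC − 0.2)/R_C = 6.7/10 = 0.67 mA.
Check: β·I_B = 3.54 mA > I_C = 0.67 mA, confirming saturation.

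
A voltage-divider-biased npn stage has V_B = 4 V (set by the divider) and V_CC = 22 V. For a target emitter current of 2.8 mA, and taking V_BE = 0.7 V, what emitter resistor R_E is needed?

V_E = V_B − V_BE = 4 − 0.7 = 3.3 V.
R_E = V_E / I_E = 3.3 / 2.8 = 1.18 kΩ.

R_E ≈ 1.2 kΩ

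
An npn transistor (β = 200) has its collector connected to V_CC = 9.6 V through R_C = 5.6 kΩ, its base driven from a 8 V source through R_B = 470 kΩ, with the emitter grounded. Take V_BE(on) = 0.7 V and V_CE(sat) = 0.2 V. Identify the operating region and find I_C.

Assume active: I_B = (8 − 0.7)/470 = 0.0155 mA, giving I_C = β·I_B = 3.11 mA.
But then V_CE = 9.6 − 3.11×5.6 = -7.8 V < V_CE(sat) = 0.2 V — impossible in the active region.
So the transistor is saturated. With V_CE = 0.2 V, I_C = (V_CC − 0.2)/R_C = 9.4/5.6 = 1.68 mA.
Check: β·I_B = 3.11 mA > I_C = 1.68 mA, confirming saturation.

saturation; I_C ≈ 1.7 mA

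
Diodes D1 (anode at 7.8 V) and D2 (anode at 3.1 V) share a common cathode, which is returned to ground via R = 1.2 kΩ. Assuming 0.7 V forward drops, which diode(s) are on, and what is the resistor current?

Assume both conduct. Then node N would need to be at both 7.8−0.7 = 7.1 V and 3.1−0.7 = 2.4 V, which is impossible.
Assume only D1 conducts: V_N = 7.8 − 0.7 = 7.1 V, so I_R = 7.1/1.2 = 5.92 mA.
Check D2: its anode-to-cathode voltage is 3.1 − 7.1 = -4 V < 0.7 V, so it is off. The assumption is consistent.

Only D1 conducts; I_R ≈ 5.9 mA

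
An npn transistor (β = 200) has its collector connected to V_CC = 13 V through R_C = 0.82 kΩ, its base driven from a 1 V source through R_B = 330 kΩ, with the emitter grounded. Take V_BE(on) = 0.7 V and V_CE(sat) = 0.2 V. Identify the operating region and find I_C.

active; I_C ≈ 0.18 mA

Assume active. Base-emitter loop: I_B = (V_BB − V_BE)/R_B = (1 − 0.7)/330 = 0.000909 mA.
I_C = β·I_B = 200×0.000909 = 0.182 mA.
V_CE = V_CC − I_C·R_C = 13 − 0.182×0.82 = 12.9 V > V_CE(sat), so the active-region assumption holds.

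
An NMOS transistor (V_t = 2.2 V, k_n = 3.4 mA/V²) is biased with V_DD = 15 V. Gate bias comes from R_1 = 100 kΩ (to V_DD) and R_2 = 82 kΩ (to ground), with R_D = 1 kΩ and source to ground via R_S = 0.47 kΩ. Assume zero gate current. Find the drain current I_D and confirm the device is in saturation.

I_D ≈ 5.8 mA

V_G = V_DD·R_2/(R_1+R_2) = 15×82/182 = 6.76 V.
Assume saturation: I_D = (k_n/2)(V_GS − V_t)² with V_GS = V_G − I_D·R_S = 6.76 − 0.47·I_D.
Substituting gives 0.376·I_D² − 8.28·I_D + 35.3 = 0, with roots I_D = 5.78 or 16.3 mA.
The root I_D = 16.3 mA gives V_GS = -0.895 V ≤ V_t, so take I_D = 5.78 mA.
Then V_GS = 4.04 V and V_DS = V_DD − I_D(R_D+R_S) = 15 − 5.78×1.47 = 6.51 V.
Saturation requires V_DS ≥ V_GS − V_t = 1.84 V; 6.51 ≥ 1.84 ✓.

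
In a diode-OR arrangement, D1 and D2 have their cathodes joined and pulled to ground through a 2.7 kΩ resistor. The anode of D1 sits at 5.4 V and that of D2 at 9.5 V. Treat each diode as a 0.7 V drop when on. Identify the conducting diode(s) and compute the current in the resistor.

Assume both conduct. Then node N would need to be at both 5.4−0.7 = 4.7 V and 9.5−0.7 = 8.8 V, which is impossible.
Assume only D2 conducts: V_N = 9.5 − 0.7 = 8.8 V, so I_R = 8.8/2.7 = 3.26 mA.
Check D1: its anode-to-cathode voltage is 5.4 − 8.8 = -3.4 V < 0.7 V, so it is off. The assumption is consistent.

Only D2 conducts; I_R ≈ 3.3 mA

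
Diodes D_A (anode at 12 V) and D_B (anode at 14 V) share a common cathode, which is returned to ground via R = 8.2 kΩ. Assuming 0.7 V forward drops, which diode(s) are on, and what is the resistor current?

Only D_B conducts; I_R ≈ 1.6 mA

Assume both conduct. Then node N would need to be at both 12−0.7 = 11.3 V and 14−0.7 = 13.3 V, which is impossible.
Assume only D_B conducts: V_N = 14 − 0.7 = 13.3 V, so I_R = 13.3/8.2 = 1.62 mA.
Check D_A: its anode-to-cathode voltage is 12 − 13.3 = -1.3 V < 0.7 V, so it is off. The assumption is consistent.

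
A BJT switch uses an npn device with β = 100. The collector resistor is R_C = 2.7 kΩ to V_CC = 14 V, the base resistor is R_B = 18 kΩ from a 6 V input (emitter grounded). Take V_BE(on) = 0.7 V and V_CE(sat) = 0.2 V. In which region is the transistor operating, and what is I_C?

saturation; I_C ≈ 5.1 mA

Assume active: I_B = (6 − 0.7)/18 = 0.294 mA, giving I_C = β·I_B = 29.4 mA.
But then V_CE = 14 − 29.4×2.7 = -65.5 V < V_CE(sat) = 0.2 V — impossible in the active region.
So the transistor is saturated. With V_CE = 0.2 V, I_C = (V_CC − 0.2)/R_C = 13.8/2.7 = 5.11 mA.
Check: β·I_B = 29.4 mA > I_C = 5.11 mA, confirming saturation.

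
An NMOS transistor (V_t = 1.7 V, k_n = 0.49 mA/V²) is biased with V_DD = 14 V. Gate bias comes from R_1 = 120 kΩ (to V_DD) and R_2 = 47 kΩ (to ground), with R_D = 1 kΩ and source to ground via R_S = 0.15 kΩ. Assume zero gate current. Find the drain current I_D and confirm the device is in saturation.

I_D ≈ 1.1 mA

V_G = V_DD·R_2/(R_1+R_2) = 14×47/167 = 3.94 V.
Assume saturation: I_D = (k_n/2)(V_GS − V_t)² with V_GS = V_G − I_D·R_S = 3.94 − 0.15·I_D.
Substituting gives 0.00551·I_D² − 1.16·I_D + 1.23 = 0, with roots I_D = 1.06 or 210 mA.
The root I_D = 210 mA gives V_GS = -27.6 V ≤ V_t, so take I_D = 1.06 mA.
Then V_GS = 3.78 V and V_DS = V_DD − I_D(R_D+R_S) = 14 − 1.06×1.15 = 12.8 V.
Saturation requires V_DS ≥ V_GS − V_t = 2.08 V; 12.8 ≥ 2.08 ✓.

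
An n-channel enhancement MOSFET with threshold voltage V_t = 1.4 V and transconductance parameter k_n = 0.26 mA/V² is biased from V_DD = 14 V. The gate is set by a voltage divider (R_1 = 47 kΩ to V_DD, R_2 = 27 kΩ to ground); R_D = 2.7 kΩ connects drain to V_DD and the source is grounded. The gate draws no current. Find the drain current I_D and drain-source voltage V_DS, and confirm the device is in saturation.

V_G = V_DD·R_2/(R_1+R_2) = 14×27/74 = 5.11 V. With the source grounded, V_GS = V_G = 5.11 V.
Assume saturation: I_D = (k_n/2)(V_GS − V_t)² = (0.26/2)×(5.11 − 1.4)² = 0.13×3.71² = 1.79 mA.
V_DS = V_DD − I_D·R_D = 14 − 1.79×2.7 = 9.17 V.
Saturation requires V_DS ≥ V_GS − V_t = 3.71 V; 9.17 ≥ 3.71 ✓.

I_D ≈ 1.8 mA, V_DS ≈ 9.2 V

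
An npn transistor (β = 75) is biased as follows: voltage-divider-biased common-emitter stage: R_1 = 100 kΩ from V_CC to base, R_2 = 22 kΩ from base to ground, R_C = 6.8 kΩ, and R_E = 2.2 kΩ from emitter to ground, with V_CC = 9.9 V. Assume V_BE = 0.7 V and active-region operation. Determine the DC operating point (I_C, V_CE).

I_C ≈ 0.44 mA, V_CE ≈ 5.9 V

Thevenize the base divider: V_Th = V_CC·R_2/(R_1+R_2) = 9.9×22/122 = 1.79 V, R_Th = R_1‖R_2 = 18 kΩ.
Base-emitter loop: V_Th = I_B·R_Th + V_BE + (β+1)I_B·R_E, so I_B = (1.79 − 0.7) / (18 + 76×2.2) = 0.00586 mA.
I_C = β·I_B = 75×0.00586 = 0.439 mA, and I_E = (β+1)I_B = 0.445 mA.
V_CE = V_CC − I_C·R_C − I_E·R_E = 9.9 − 0.439×6.8 − 0.445×2.2 = 5.93 V.
V_CE = 5.93 V > 0.2 V confirms active-region operation.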